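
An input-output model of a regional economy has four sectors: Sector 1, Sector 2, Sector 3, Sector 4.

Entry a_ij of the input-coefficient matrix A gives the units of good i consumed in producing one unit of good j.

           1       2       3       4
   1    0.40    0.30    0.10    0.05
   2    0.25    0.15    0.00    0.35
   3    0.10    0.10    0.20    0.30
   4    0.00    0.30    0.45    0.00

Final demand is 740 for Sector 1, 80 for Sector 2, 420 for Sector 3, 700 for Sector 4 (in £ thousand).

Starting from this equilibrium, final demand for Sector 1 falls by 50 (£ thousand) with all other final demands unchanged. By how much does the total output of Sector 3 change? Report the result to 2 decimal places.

I − A =
  [   0.60    -0.30    -0.10    -0.05]
  [  -0.25     0.85     0.00    -0.35]
  [  -0.10    -0.10     0.80    -0.30]
  [   0.00    -0.30    -0.45     1.00]
Compute the cofactors C_ij = (−1)^(i+j)·(3×3 minor ij) of I−A; the adjugate is their transpose:
adj(I−A) = Cᵀ =
  [ 0.465500   0.232750   0.140875   0.147000]
  [ 0.182000   0.386750   0.125125   0.182000]
  [ 0.122000   0.145500   0.368250   0.167500]
  [ 0.109500   0.181500   0.203250   0.337000]
det(I−A) = Σ_j (I−A)_1j·C_1j = (0.60)(0.465500) + (-0.30)(0.182000) + (-0.10)(0.122000) + (-0.05)(0.109500) = 0.207025
(I − A)⁻¹ = adj(I−A) / det(I−A) ≈
  [   2.2485     1.1243     0.6805     0.7101]
  [   0.8791     1.8681     0.6044     0.8791]
  [   0.5893     0.7028     1.7788     0.8091]
  [   0.5289     0.8767     0.9818     1.6278]
Δx = (I − A)⁻¹ Δd with Δd having -50 in the Sector 1 component and 0 elsewhere.
So Δx_3 = L_31 · (-50), where L_31 = adj(I−A)_31 / det(I−A) = 0.122000 / 0.207025.
Δx_3 = 0.122000 × (-50) / 0.207025 = -6.10 / 0.207025 ≈ -29.47.

Δx_3 = -29.47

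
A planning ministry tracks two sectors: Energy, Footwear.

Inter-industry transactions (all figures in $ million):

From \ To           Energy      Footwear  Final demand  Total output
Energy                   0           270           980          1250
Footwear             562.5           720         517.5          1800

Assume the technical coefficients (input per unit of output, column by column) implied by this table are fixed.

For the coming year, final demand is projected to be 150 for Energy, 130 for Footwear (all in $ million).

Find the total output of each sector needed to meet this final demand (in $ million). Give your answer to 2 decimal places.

Technical coefficients a_ij = z_ij / X_j:
  a_EE = 0/1250 = 0.00, a_FE = 562.5/1250 = 0.45
  a_EF = 270/1800 = 0.15, a_FF = 720/1800 = 0.40
I − A =
  [   1.00    -0.15]
  [  -0.45     0.60]
det(I−A) = (1.00)(0.60) − (-0.15)(-0.45) = 0.5325
adj(I−A) = [[0.60, 0.15], [0.45, 1.00]]
(I − A)⁻¹ = adj(I−A) / det(I−A) ≈
  [   1.1268     0.2817]
  [   0.8451     1.8779]
x = (I − A)⁻¹ d = adj(I−A)·d / det(I−A), with det(I−A) = 0.5325:
  x_E = (0.60·150 + 0.15·130) / 0.5325 = 109.50 / 0.5325 ≈ 205.63
  x_F = (0.45·150 + 1.00·130) / 0.5325 = 197.50 / 0.5325 ≈ 370.89

x_E = 205.63, x_F = 370.89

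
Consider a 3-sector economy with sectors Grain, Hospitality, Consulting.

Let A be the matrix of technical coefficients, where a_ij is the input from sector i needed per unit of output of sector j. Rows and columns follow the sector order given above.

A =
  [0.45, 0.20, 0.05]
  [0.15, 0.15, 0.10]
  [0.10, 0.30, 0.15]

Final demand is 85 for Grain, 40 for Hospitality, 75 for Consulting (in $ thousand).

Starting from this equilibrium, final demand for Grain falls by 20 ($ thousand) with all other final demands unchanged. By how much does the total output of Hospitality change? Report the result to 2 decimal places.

I − A =
  [   0.55    -0.20    -0.05]
  [  -0.15     0.85    -0.10]
  [  -0.10    -0.30     0.85]
Cofactors of I−A, C_ij = (−1)^(i+j)·(minor ij) (rows/columns in the sector order above):
  C_11 = (0.85)(0.85) − (-0.10)(-0.30) = 0.6925
  C_12 = −[(-0.15)(0.85) − (-0.10)(-0.10)] = 0.1375
  C_13 = (-0.15)(-0.30) − (0.85)(-0.10) = 0.1300
  C_21 = −[(-0.20)(0.85) − (-0.05)(-0.30)] = 0.1850
  C_22 = (0.55)(0.85) − (-0.05)(-0.10) = 0.4625
  C_23 = −[(0.55)(-0.30) − (-0.20)(-0.10)] = 0.1850
  C_31 = (-0.20)(-0.10) − (-0.05)(0.85) = 0.0625
  C_32 = −[(0.55)(-0.10) − (-0.05)(-0.15)] = 0.0625
  C_33 = (0.55)(0.85) − (-0.20)(-0.15) = 0.4375
det(I−A) = Σ_j (I−A)_1j·C_1j = (0.55)(0.6925) + (-0.20)(0.1375) + (-0.05)(0.1300) = 0.346875
adj(I−A) = Cᵀ =
  [ 0.6925   0.1850   0.0625]
  [ 0.1375   0.4625   0.0625]
  [ 0.1300   0.1850   0.4375]
(I − A)⁻¹ = adj(I−A) / det(I−A) ≈
  [   1.9964     0.5333     0.1802]
  [   0.3964     1.3333     0.1802]
  [   0.3748     0.5333     1.2613]
Δx = (I − A)⁻¹ Δd with Δd having -20 in the Grain component and 0 elsewhere.
So Δx_2 = L_21 · (-20), where L_21 = adj(I−A)_21 / det(I−A) = 0.1375 / 0.346875.
Δx_2 = 0.1375 × (-20) / 0.346875 = -2.75 / 0.346875 ≈ -7.93.

Δx_2 = -7.93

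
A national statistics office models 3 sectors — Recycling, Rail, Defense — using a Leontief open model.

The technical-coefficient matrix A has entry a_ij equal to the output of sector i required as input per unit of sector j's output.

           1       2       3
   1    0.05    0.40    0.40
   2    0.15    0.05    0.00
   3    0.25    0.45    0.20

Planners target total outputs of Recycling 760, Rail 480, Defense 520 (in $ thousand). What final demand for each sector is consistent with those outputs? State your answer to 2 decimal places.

d_1 = 322.00, d_2 = 342.00, d_3 = 10.00

I − A =
  [   0.95    -0.40    -0.40]
  [  -0.15     0.95     0.00]
  [  -0.25    -0.45     0.80]
d = (I − A) x:
  d_1 = (+0.95)·760 + (-0.40)·480 + (-0.40)·520 = 322.00
  d_2 = (-0.15)·760 + (+0.95)·480 + (+0.00)·520 = 342.00
  d_3 = (-0.25)·760 + (-0.45)·480 + (+0.80)·520 = 10.00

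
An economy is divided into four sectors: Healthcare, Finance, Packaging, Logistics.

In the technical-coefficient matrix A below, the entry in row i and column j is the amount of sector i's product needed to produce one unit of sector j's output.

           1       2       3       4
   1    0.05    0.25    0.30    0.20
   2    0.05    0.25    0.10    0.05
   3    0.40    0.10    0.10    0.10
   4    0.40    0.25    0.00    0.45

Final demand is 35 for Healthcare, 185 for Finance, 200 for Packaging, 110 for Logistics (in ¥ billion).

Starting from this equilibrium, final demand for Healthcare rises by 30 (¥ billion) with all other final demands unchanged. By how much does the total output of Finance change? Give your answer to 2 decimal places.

I − A =
  [   0.95    -0.25    -0.30    -0.20]
  [  -0.05     0.75    -0.10    -0.05]
  [  -0.40    -0.10     0.90    -0.10]
  [  -0.40    -0.25     0.00     0.55]
Compute the cofactors C_ij = (−1)^(i+j)·(3×3 minor ij) of I−A; the adjugate is their transpose:
adj(I−A) = Cᵀ =
  [ 0.352000   0.192750   0.138750   0.170750]
  [ 0.068750   0.320250   0.058500   0.064750]
  [ 0.196000   0.153000   0.305625   0.140750]
  [ 0.287250   0.285750   0.127500   0.519000]
det(I−A) = Σ_j (I−A)_1j·C_1j = (0.95)(0.352000) + (-0.25)(0.068750) + (-0.30)(0.196000) + (-0.20)(0.287250) = 0.2009625
(I − A)⁻¹ = adj(I−A) / det(I−A) ≈
  [   1.7516     0.9591     0.6904     0.8497]
  [   0.3421     1.5936     0.2911     0.3222]
  [   0.9753     0.7613     1.5208     0.7004]
  [   1.4294     1.4219     0.6344     2.5826]
Δx = (I − A)⁻¹ Δd with Δd having +30 in the Healthcare component and 0 elsewhere.
So Δx_2 = L_21 · (+30), where L_21 = adj(I−A)_21 / det(I−A) = 0.068750 / 0.2009625.
Δx_2 = 0.068750 × (+30) / 0.2009625 = 2.0625 / 0.2009625 ≈ 10.26.

Δx_2 = 10.26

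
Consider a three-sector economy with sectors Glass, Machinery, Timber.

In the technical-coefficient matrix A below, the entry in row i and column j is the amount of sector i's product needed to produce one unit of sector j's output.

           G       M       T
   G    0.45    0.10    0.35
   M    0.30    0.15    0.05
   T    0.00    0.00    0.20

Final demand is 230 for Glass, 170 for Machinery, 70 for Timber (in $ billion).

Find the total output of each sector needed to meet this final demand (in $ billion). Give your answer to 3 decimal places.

x_G = 546.214, x_M = 397.929, x_T = 87.500

I − A =
  [   0.55    -0.10    -0.35]
  [  -0.30     0.85    -0.05]
  [   0.00     0.00     0.80]
Cofactors of I−A, C_ij = (−1)^(i+j)·(minor ij) (rows/columns in the sector order above):
  C_11 = (0.85)(0.80) − (-0.05)(0.00) = 0.6800
  C_12 = −[(-0.30)(0.80) − (-0.05)(0.00)] = 0.2400
  C_13 = (-0.30)(0.00) − (0.85)(0.00) = 0.0000
  C_21 = −[(-0.10)(0.80) − (-0.35)(0.00)] = 0.0800
  C_22 = (0.55)(0.80) − (-0.35)(0.00) = 0.4400
  C_23 = −[(0.55)(0.00) − (-0.10)(0.00)] = 0.0000
  C_31 = (-0.10)(-0.05) − (-0.35)(0.85) = 0.3025
  C_32 = −[(0.55)(-0.05) − (-0.35)(-0.30)] = 0.1325
  C_33 = (0.55)(0.85) − (-0.10)(-0.30) = 0.4375
det(I−A) = Σ_j (I−A)_1j·C_1j = (0.55)(0.6800) + (-0.10)(0.2400) + (-0.35)(0.0000) = 0.3500
adj(I−A) = Cᵀ =
  [ 0.6800   0.0800   0.3025]
  [ 0.2400   0.4400   0.1325]
  [ 0.0000   0.0000   0.4375]
(I − A)⁻¹ = adj(I−A) / det(I−A) ≈
  [   1.9429     0.2286     0.8643]
  [   0.6857     1.2571     0.3786]
  [   0.0000     0.0000     1.2500]
x = (I − A)⁻¹ d = adj(I−A)·d / det(I−A), with det(I−A) = 0.3500:
  x_G = (0.6800·230 + 0.0800·170 + 0.3025·70) / 0.3500 = 191.175 / 0.3500 ≈ 546.214
  x_M = (0.2400·230 + 0.4400·170 + 0.1325·70) / 0.3500 = 139.275 / 0.3500 ≈ 397.929
  x_T = (0.0000·230 + 0.0000·170 + 0.4375·70) / 0.3500 = 30.625 / 0.3500 = 87.500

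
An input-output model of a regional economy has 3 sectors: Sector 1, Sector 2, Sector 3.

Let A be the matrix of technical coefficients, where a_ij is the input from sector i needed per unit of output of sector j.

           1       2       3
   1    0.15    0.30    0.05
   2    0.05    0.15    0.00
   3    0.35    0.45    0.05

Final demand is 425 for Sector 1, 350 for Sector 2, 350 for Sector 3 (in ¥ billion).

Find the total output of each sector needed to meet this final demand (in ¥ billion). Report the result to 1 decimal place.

x_1 = 709.8, x_2 = 453.5, x_3 = 844.7

I − A =
  [   0.85    -0.30    -0.05]
  [  -0.05     0.85     0.00]
  [  -0.35    -0.45     0.95]
Cofactors of I−A, C_ij = (−1)^(i+j)·(minor ij) (rows/columns in the sector order above):
  C_11 = (0.85)(0.95) − (0.00)(-0.45) = 0.8075
  C_12 = −[(-0.05)(0.95) − (0.00)(-0.35)] = 0.0475
  C_13 = (-0.05)(-0.45) − (0.85)(-0.35) = 0.3200
  C_21 = −[(-0.30)(0.95) − (-0.05)(-0.45)] = 0.3075
  C_22 = (0.85)(0.95) − (-0.05)(-0.35) = 0.7900
  C_23 = −[(0.85)(-0.45) − (-0.30)(-0.35)] = 0.4875
  C_31 = (-0.30)(0.00) − (-0.05)(0.85) = 0.0425
  C_32 = −[(0.85)(0.00) − (-0.05)(-0.05)] = 0.0025
  C_33 = (0.85)(0.85) − (-0.30)(-0.05) = 0.7075
det(I−A) = Σ_j (I−A)_1j·C_1j = (0.85)(0.8075) + (-0.30)(0.0475) + (-0.05)(0.3200) = 0.656125
adj(I−A) = Cᵀ =
  [ 0.8075   0.3075   0.0425]
  [ 0.0475   0.7900   0.0025]
  [ 0.3200   0.4875   0.7075]
(I − A)⁻¹ = adj(I−A) / det(I−A) ≈
  [   1.2307     0.4687     0.0648]
  [   0.0724     1.2040     0.0038]
  [   0.4877     0.7430     1.0783]
x = (I − A)⁻¹ d = adj(I−A)·d / det(I−A), with det(I−A) = 0.656125:
  x_1 = (0.8075·425 + 0.3075·350 + 0.0425·350) / 0.656125 = 465.6875 / 0.656125 ≈ 709.8
  x_2 = (0.0475·425 + 0.7900·350 + 0.0025·350) / 0.656125 = 297.5625 / 0.656125 ≈ 453.5
  x_3 = (0.3200·425 + 0.4875·350 + 0.7075·350) / 0.656125 = 554.25 / 0.656125 ≈ 844.7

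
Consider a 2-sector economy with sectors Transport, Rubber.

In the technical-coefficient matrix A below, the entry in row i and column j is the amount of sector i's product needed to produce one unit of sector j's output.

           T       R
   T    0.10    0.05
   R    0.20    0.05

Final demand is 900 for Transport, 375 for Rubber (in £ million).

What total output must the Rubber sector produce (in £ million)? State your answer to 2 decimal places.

I − A =
  [   0.90    -0.05]
  [  -0.20     0.95]
det(I−A) = (0.90)(0.95) − (-0.05)(-0.20) = 0.8450
adj(I−A) = [[0.95, 0.05], [0.20, 0.90]]
(I − A)⁻¹ = adj(I−A) / det(I−A) ≈
  [   1.1243     0.0592]
  [   0.2367     1.0651]
x = (I − A)⁻¹ d = adj(I−A)·d / det(I−A), with det(I−A) = 0.8450:
  x_T = (0.95·900 + 0.05·375) / 0.8450 = 873.75 / 0.8450 ≈ 1034.02
  x_R = (0.20·900 + 0.90·375) / 0.8450 = 517.50 / 0.8450 ≈ 612.43

x_R = 612.43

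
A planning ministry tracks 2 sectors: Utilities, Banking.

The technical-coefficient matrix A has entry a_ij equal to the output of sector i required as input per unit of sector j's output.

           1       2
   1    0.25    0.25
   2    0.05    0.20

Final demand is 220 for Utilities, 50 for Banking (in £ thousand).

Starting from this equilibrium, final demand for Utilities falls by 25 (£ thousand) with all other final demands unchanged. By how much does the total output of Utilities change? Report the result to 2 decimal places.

Δx_1 = -34.04

I − A =
  [   0.75    -0.25]
  [  -0.05     0.80]
det(I−A) = (0.75)(0.80) − (-0.25)(-0.05) = 0.5875
adj(I−A) = [[0.80, 0.25], [0.05, 0.75]]
(I − A)⁻¹ = adj(I−A) / det(I−A) ≈
  [   1.3617     0.4255]
  [   0.0851     1.2766]
Δx = (I − A)⁻¹ Δd with Δd having -25 in the Utilities component and 0 elsewhere.
So Δx_1 = L_11 · (-25), where L_11 = adj(I−A)_11 / det(I−A) = 0.80 / 0.5875.
Δx_1 = 0.80 × (-25) / 0.5875 = -20.00 / 0.5875 ≈ -34.04.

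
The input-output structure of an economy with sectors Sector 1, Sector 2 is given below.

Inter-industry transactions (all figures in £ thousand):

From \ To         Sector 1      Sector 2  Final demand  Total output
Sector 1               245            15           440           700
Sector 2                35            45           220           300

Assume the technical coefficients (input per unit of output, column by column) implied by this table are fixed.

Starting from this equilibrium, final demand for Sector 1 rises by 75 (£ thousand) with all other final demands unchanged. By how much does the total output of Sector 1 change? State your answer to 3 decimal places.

Technical coefficients a_ij = z_ij / X_j:
  a_11 = 245/700 = 0.35, a_21 = 35/700 = 0.05
  a_12 = 15/300 = 0.05, a_22 = 45/300 = 0.15
I − A =
  [   0.65    -0.05]
  [  -0.05     0.85]
det(I−A) = (0.65)(0.85) − (-0.05)(-0.05) = 0.5500
adj(I−A) = [[0.85, 0.05], [0.05, 0.65]]
(I − A)⁻¹ = adj(I−A) / det(I−A) ≈
  [   1.5455     0.0909]
  [   0.0909     1.1818]
Δx = (I − A)⁻¹ Δd with Δd having +75 in the Sector 1 component and 0 elsewhere.
So Δx_1 = L_11 · (+75), where L_11 = adj(I−A)_11 / det(I−A) = 0.85 / 0.5500.
Δx_1 = 0.85 × (+75) / 0.5500 = 63.75 / 0.5500 ≈ 115.909.

Δx_1 = 115.909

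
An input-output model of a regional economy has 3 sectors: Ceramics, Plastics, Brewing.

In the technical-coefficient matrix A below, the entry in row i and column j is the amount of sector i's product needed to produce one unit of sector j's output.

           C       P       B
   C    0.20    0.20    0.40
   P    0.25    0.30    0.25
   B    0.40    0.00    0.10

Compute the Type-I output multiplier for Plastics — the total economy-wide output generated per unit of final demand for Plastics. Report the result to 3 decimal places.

m_P = 2.508

I − A =
  [   0.80    -0.20    -0.40]
  [  -0.25     0.70    -0.25]
  [  -0.40     0.00     0.90]
Cofactors of I−A, C_ij = (−1)^(i+j)·(minor ij) (rows/columns in the sector order above):
  C_11 = (0.70)(0.90) − (-0.25)(0.00) = 0.6300
  C_12 = −[(-0.25)(0.90) − (-0.25)(-0.40)] = 0.3250
  C_13 = (-0.25)(0.00) − (0.70)(-0.40) = 0.2800
  C_21 = −[(-0.20)(0.90) − (-0.40)(0.00)] = 0.1800
  C_22 = (0.80)(0.90) − (-0.40)(-0.40) = 0.5600
  C_23 = −[(0.80)(0.00) − (-0.20)(-0.40)] = 0.0800
  C_31 = (-0.20)(-0.25) − (-0.40)(0.70) = 0.3300
  C_32 = −[(0.80)(-0.25) − (-0.40)(-0.25)] = 0.3000
  C_33 = (0.80)(0.70) − (-0.20)(-0.25) = 0.5100
det(I−A) = Σ_j (I−A)_1j·C_1j = (0.80)(0.6300) + (-0.20)(0.3250) + (-0.40)(0.2800) = 0.3270
adj(I−A) = Cᵀ =
  [ 0.6300   0.1800   0.3300]
  [ 0.3250   0.5600   0.3000]
  [ 0.2800   0.0800   0.5100]
(I − A)⁻¹ = adj(I−A) / det(I−A) ≈
  [   1.9266     0.5505     1.0092]
  [   0.9939     1.7125     0.9174]
  [   0.8563     0.2446     1.5596]
The output multiplier for sector j is the column-j sum of the Leontief inverse (I − A)⁻¹ = adj(I−A) / det(I−A).
Column P of adj(I−A): (0.1800, 0.5600, 0.0800); det(I−A) = 0.3270.
m_P = (0.1800 + 0.5600 + 0.0800) / 0.3270 = 0.82 / 0.3270 ≈ 2.508.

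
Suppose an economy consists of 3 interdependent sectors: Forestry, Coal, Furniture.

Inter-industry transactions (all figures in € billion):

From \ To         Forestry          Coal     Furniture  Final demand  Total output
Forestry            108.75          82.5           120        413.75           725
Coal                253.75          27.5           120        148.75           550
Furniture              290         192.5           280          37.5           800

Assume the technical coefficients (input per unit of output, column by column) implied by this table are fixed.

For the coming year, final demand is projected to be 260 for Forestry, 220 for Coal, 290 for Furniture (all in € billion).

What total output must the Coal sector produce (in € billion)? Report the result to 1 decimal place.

x_2 = 650.4

Technical coefficients a_ij = z_ij / X_j:
  a_11 = 108.75/725 = 0.15, a_21 = 253.75/725 = 0.35, a_31 = 290/725 = 0.40
  a_12 = 82.5/550 = 0.15, a_22 = 27.5/550 = 0.05, a_32 = 192.5/550 = 0.35
  a_13 = 120/800 = 0.15, a_23 = 120/800 = 0.15, a_33 = 280/800 = 0.35
I − A =
  [   0.85    -0.15    -0.15]
  [  -0.35     0.95    -0.15]
  [  -0.40    -0.35     0.65]
Cofactors of I−A, C_ij = (−1)^(i+j)·(minor ij) (rows/columns in the sector order above):
  C_11 = (0.95)(0.65) − (-0.15)(-0.35) = 0.5650
  C_12 = −[(-0.35)(0.65) − (-0.15)(-0.40)] = 0.2875
  C_13 = (-0.35)(-0.35) − (0.95)(-0.40) = 0.5025
  C_21 = −[(-0.15)(0.65) − (-0.15)(-0.35)] = 0.1500
  C_22 = (0.85)(0.65) − (-0.15)(-0.40) = 0.4925
  C_23 = −[(0.85)(-0.35) − (-0.15)(-0.40)] = 0.3575
  C_31 = (-0.15)(-0.15) − (-0.15)(0.95) = 0.1650
  C_32 = −[(0.85)(-0.15) − (-0.15)(-0.35)] = 0.1800
  C_33 = (0.85)(0.95) − (-0.15)(-0.35) = 0.7550
det(I−A) = Σ_j (I−A)_1j·C_1j = (0.85)(0.5650) + (-0.15)(0.2875) + (-0.15)(0.5025) = 0.36175
adj(I−A) = Cᵀ =
  [ 0.5650   0.1500   0.1650]
  [ 0.2875   0.4925   0.1800]
  [ 0.5025   0.3575   0.7550]
(I − A)⁻¹ = adj(I−A) / det(I−A) ≈
  [   1.5619     0.4147     0.4561]
  [   0.7947     1.3614     0.4976]
  [   1.3891     0.9883     2.0871]
x = (I − A)⁻¹ d = adj(I−A)·d / det(I−A), with det(I−A) = 0.36175:
  x_1 = (0.5650·260 + 0.1500·220 + 0.1650·290) / 0.36175 = 227.75 / 0.36175 ≈ 629.6
  x_2 = (0.2875·260 + 0.4925·220 + 0.1800·290) / 0.36175 = 235.30 / 0.36175 ≈ 650.4
  x_3 = (0.5025·260 + 0.3575·220 + 0.7550·290) / 0.36175 = 428.25 / 0.36175 ≈ 1183.8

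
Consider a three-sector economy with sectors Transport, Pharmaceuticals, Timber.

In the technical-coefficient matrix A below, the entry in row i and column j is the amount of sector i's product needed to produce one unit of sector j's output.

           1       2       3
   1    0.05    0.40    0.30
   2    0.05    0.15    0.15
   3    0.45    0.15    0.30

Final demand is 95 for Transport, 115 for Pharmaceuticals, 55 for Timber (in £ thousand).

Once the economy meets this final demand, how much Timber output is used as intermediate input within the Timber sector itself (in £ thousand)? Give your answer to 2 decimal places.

I − A =
  [   0.95    -0.40    -0.30]
  [  -0.05     0.85    -0.15]
  [  -0.45    -0.15     0.70]
Cofactors of I−A, C_ij = (−1)^(i+j)·(minor ij) (rows/columns in the sector order above):
  C_11 = (0.85)(0.70) − (-0.15)(-0.15) = 0.5725
  C_12 = −[(-0.05)(0.70) − (-0.15)(-0.45)] = 0.1025
  C_13 = (-0.05)(-0.15) − (0.85)(-0.45) = 0.3900
  C_21 = −[(-0.40)(0.70) − (-0.30)(-0.15)] = 0.3250
  C_22 = (0.95)(0.70) − (-0.30)(-0.45) = 0.5300
  C_23 = −[(0.95)(-0.15) − (-0.40)(-0.45)] = 0.3225
  C_31 = (-0.40)(-0.15) − (-0.30)(0.85) = 0.3150
  C_32 = −[(0.95)(-0.15) − (-0.30)(-0.05)] = 0.1575
  C_33 = (0.95)(0.85) − (-0.40)(-0.05) = 0.7875
det(I−A) = Σ_j (I−A)_1j·C_1j = (0.95)(0.5725) + (-0.40)(0.1025) + (-0.30)(0.3900) = 0.385875
adj(I−A) = Cᵀ =
  [ 0.5725   0.3250   0.3150]
  [ 0.1025   0.5300   0.1575]
  [ 0.3900   0.3225   0.7875]
(I − A)⁻¹ = adj(I−A) / det(I−A) ≈
  [   1.4836     0.8422     0.8163]
  [   0.2656     1.3735     0.4082]
  [   1.0107     0.8358     2.0408]
First solve x = (I − A)⁻¹ d = adj(I−A)·d / det(I−A); in particular x_3 = (0.3900·95 + 0.3225·115 + 0.7875·55) / 0.385875 = 117.45 / 0.385875 ≈ 304.3732.
Intermediate flow from 3 to 3: z_33 = a_33 · x_3 = 0.30 × 117.45 / 0.385875 = 35.235 / 0.385875 ≈ 91.31.

z_33 = 91.31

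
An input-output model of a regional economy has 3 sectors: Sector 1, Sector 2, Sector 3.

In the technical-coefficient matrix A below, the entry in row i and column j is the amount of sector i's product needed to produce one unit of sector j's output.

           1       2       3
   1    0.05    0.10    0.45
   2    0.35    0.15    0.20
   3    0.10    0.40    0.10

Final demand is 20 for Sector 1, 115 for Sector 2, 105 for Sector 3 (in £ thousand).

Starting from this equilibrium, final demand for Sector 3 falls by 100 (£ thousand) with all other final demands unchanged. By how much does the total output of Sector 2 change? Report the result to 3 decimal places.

Δx_2 = -67.345

I − A =
  [   0.95    -0.10    -0.45]
  [  -0.35     0.85    -0.20]
  [  -0.10    -0.40     0.90]
Cofactors of I−A, C_ij = (−1)^(i+j)·(minor ij) (rows/columns in the sector order above):
  C_11 = (0.85)(0.90) − (-0.20)(-0.40) = 0.6850
  C_12 = −[(-0.35)(0.90) − (-0.20)(-0.10)] = 0.3350
  C_13 = (-0.35)(-0.40) − (0.85)(-0.10) = 0.2250
  C_21 = −[(-0.10)(0.90) − (-0.45)(-0.40)] = 0.2700
  C_22 = (0.95)(0.90) − (-0.45)(-0.10) = 0.8100
  C_23 = −[(0.95)(-0.40) − (-0.10)(-0.10)] = 0.3900
  C_31 = (-0.10)(-0.20) − (-0.45)(0.85) = 0.4025
  C_32 = −[(0.95)(-0.20) − (-0.45)(-0.35)] = 0.3475
  C_33 = (0.95)(0.85) − (-0.10)(-0.35) = 0.7725
det(I−A) = Σ_j (I−A)_1j·C_1j = (0.95)(0.6850) + (-0.10)(0.3350) + (-0.45)(0.2250) = 0.5160
adj(I−A) = Cᵀ =
  [ 0.6850   0.2700   0.4025]
  [ 0.3350   0.8100   0.3475]
  [ 0.2250   0.3900   0.7725]
(I − A)⁻¹ = adj(I−A) / det(I−A) ≈
  [   1.3275     0.5233     0.7800]
  [   0.6492     1.5698     0.6734]
  [   0.4360     0.7558     1.4971]
Δx = (I − A)⁻¹ Δd with Δd having -100 in the Sector 3 component and 0 elsewhere.
So Δx_2 = L_23 · (-100), where L_23 = adj(I−A)_23 / det(I−A) = 0.3475 / 0.5160.
Δx_2 = 0.3475 × (-100) / 0.5160 = -34.75 / 0.5160 ≈ -67.345.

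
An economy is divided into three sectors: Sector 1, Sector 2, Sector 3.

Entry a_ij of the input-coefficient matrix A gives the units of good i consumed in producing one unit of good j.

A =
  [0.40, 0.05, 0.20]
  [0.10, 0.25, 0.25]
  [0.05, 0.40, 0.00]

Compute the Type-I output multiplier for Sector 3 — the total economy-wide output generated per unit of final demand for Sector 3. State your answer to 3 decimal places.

I − A =
  [   0.60    -0.05    -0.20]
  [  -0.10     0.75    -0.25]
  [  -0.05    -0.40     1.00]
Cofactors of I−A, C_ij = (−1)^(i+j)·(minor ij) (rows/columns in the sector order above):
  C_11 = (0.75)(1.00) − (-0.25)(-0.40) = 0.6500
  C_12 = −[(-0.10)(1.00) − (-0.25)(-0.05)] = 0.1125
  C_13 = (-0.10)(-0.40) − (0.75)(-0.05) = 0.0775
  C_21 = −[(-0.05)(1.00) − (-0.20)(-0.40)] = 0.1300
  C_22 = (0.60)(1.00) − (-0.20)(-0.05) = 0.5900
  C_23 = −[(0.60)(-0.40) − (-0.05)(-0.05)] = 0.2425
  C_31 = (-0.05)(-0.25) − (-0.20)(0.75) = 0.1625
  C_32 = −[(0.60)(-0.25) − (-0.20)(-0.10)] = 0.1700
  C_33 = (0.60)(0.75) − (-0.05)(-0.10) = 0.4450
det(I−A) = Σ_j (I−A)_1j·C_1j = (0.60)(0.6500) + (-0.05)(0.1125) + (-0.20)(0.0775) = 0.368875
adj(I−A) = Cᵀ =
  [ 0.6500   0.1300   0.1625]
  [ 0.1125   0.5900   0.1700]
  [ 0.0775   0.2425   0.4450]
(I − A)⁻¹ = adj(I−A) / det(I−A) ≈
  [   1.7621     0.3524     0.4405]
  [   0.3050     1.5995     0.4609]
  [   0.2101     0.6574     1.2064]
The output multiplier for sector j is the column-j sum of the Leontief inverse (I − A)⁻¹ = adj(I−A) / det(I−A).
Column 3 of adj(I−A): (0.1625, 0.1700, 0.4450); det(I−A) = 0.368875.
m_3 = (0.1625 + 0.1700 + 0.4450) / 0.368875 = 0.7775 / 0.368875 ≈ 2.108.

m_3 = 2.108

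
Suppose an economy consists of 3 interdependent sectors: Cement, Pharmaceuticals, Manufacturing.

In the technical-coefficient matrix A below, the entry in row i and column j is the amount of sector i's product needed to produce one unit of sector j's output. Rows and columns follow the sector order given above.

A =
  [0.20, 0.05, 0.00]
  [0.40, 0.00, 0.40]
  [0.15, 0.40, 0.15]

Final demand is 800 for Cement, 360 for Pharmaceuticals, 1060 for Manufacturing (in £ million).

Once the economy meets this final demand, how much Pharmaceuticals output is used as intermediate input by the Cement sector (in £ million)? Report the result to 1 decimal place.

I − A =
  [   0.80    -0.05     0.00]
  [  -0.40     1.00    -0.40]
  [  -0.15    -0.40     0.85]
Cofactors of I−A, C_ij = (−1)^(i+j)·(minor ij) (rows/columns in the sector order above):
  C_11 = (1.00)(0.85) − (-0.40)(-0.40) = 0.6900
  C_12 = −[(-0.40)(0.85) − (-0.40)(-0.15)] = 0.4000
  C_13 = (-0.40)(-0.40) − (1.00)(-0.15) = 0.3100
  C_21 = −[(-0.05)(0.85) − (0.00)(-0.40)] = 0.0425
  C_22 = (0.80)(0.85) − (0.00)(-0.15) = 0.6800
  C_23 = −[(0.80)(-0.40) − (-0.05)(-0.15)] = 0.3275
  C_31 = (-0.05)(-0.40) − (0.00)(1.00) = 0.0200
  C_32 = −[(0.80)(-0.40) − (0.00)(-0.40)] = 0.3200
  C_33 = (0.80)(1.00) − (-0.05)(-0.40) = 0.7800
det(I−A) = Σ_j (I−A)_1j·C_1j = (0.80)(0.6900) + (-0.05)(0.4000) + (0.00)(0.3100) = 0.5320
adj(I−A) = Cᵀ =
  [ 0.6900   0.0425   0.0200]
  [ 0.4000   0.6800   0.3200]
  [ 0.3100   0.3275   0.7800]
(I − A)⁻¹ = adj(I−A) / det(I−A) ≈
  [   1.2970     0.0799     0.0376]
  [   0.7519     1.2782     0.6015]
  [   0.5827     0.6156     1.4662]
First solve x = (I − A)⁻¹ d = adj(I−A)·d / det(I−A); in particular x_C = (0.6900·800 + 0.0425·360 + 0.0200·1060) / 0.5320 = 588.50 / 0.5320 ≈ 1106.203.
Intermediate flow from P to C: z_PC = a_PC · x_C = 0.40 × 588.50 / 0.5320 = 235.40 / 0.5320 ≈ 442.5.

z_PC = 442.5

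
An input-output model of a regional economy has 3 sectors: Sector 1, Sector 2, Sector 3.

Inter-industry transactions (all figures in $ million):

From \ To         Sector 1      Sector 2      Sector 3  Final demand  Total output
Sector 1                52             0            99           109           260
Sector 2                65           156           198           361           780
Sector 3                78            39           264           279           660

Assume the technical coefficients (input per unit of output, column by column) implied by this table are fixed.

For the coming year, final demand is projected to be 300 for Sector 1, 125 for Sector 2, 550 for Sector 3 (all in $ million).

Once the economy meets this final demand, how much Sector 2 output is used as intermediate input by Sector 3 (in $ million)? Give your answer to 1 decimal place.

Technical coefficients a_ij = z_ij / X_j:
  a_11 = 52/260 = 0.20, a_21 = 65/260 = 0.25, a_31 = 78/260 = 0.30
  a_12 = 0/780 = 0.00, a_22 = 156/780 = 0.20, a_32 = 39/780 = 0.05
  a_13 = 99/660 = 0.15, a_23 = 198/660 = 0.30, a_33 = 264/660 = 0.40
I − A =
  [   0.80     0.00    -0.15]
  [  -0.25     0.80    -0.30]
  [  -0.30    -0.05     0.60]
Cofactors of I−A, C_ij = (−1)^(i+j)·(minor ij) (rows/columns in the sector order above):
  C_11 = (0.80)(0.60) − (-0.30)(-0.05) = 0.4650
  C_12 = −[(-0.25)(0.60) − (-0.30)(-0.30)] = 0.2400
  C_13 = (-0.25)(-0.05) − (0.80)(-0.30) = 0.2525
  C_21 = −[(0.00)(0.60) − (-0.15)(-0.05)] = 0.0075
  C_22 = (0.80)(0.60) − (-0.15)(-0.30) = 0.4350
  C_23 = −[(0.80)(-0.05) − (0.00)(-0.30)] = 0.0400
  C_31 = (0.00)(-0.30) − (-0.15)(0.80) = 0.1200
  C_32 = −[(0.80)(-0.30) − (-0.15)(-0.25)] = 0.2775
  C_33 = (0.80)(0.80) − (0.00)(-0.25) = 0.6400
det(I−A) = Σ_j (I−A)_1j·C_1j = (0.80)(0.4650) + (0.00)(0.2400) + (-0.15)(0.2525) = 0.334125
adj(I−A) = Cᵀ =
  [ 0.4650   0.0075   0.1200]
  [ 0.2400   0.4350   0.2775]
  [ 0.2525   0.0400   0.6400]
(I − A)⁻¹ = adj(I−A) / det(I−A) ≈
  [   1.3917     0.0224     0.3591]
  [   0.7183     1.3019     0.8305]
  [   0.7557     0.1197     1.9155]
First solve x = (I − A)⁻¹ d = adj(I−A)·d / det(I−A); in particular x_3 = (0.2525·300 + 0.0400·125 + 0.6400·550) / 0.334125 = 432.75 / 0.334125 ≈ 1295.174.
Intermediate flow from 2 to 3: z_23 = a_23 · x_3 = 0.30 × 432.75 / 0.334125 = 129.825 / 0.334125 ≈ 388.6.

z_23 = 388.6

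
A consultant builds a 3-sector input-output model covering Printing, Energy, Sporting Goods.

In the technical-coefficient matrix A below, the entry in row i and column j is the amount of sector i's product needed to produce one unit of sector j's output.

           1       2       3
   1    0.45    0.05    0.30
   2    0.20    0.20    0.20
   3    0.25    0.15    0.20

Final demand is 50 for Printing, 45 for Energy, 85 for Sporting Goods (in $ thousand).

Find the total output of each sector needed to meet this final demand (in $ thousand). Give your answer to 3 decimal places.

I − A =
  [   0.55    -0.05    -0.30]
  [  -0.20     0.80    -0.20]
  [  -0.25    -0.15     0.80]
Cofactors of I−A, C_ij = (−1)^(i+j)·(minor ij) (rows/columns in the sector order above):
  C_11 = (0.80)(0.80) − (-0.20)(-0.15) = 0.6100
  C_12 = −[(-0.20)(0.80) − (-0.20)(-0.25)] = 0.2100
  C_13 = (-0.20)(-0.15) − (0.80)(-0.25) = 0.2300
  C_21 = −[(-0.05)(0.80) − (-0.30)(-0.15)] = 0.0850
  C_22 = (0.55)(0.80) − (-0.30)(-0.25) = 0.3650
  C_23 = −[(0.55)(-0.15) − (-0.05)(-0.25)] = 0.0950
  C_31 = (-0.05)(-0.20) − (-0.30)(0.80) = 0.2500
  C_32 = −[(0.55)(-0.20) − (-0.30)(-0.20)] = 0.1700
  C_33 = (0.55)(0.80) − (-0.05)(-0.20) = 0.4300
det(I−A) = Σ_j (I−A)_1j·C_1j = (0.55)(0.6100) + (-0.05)(0.2100) + (-0.30)(0.2300) = 0.2560
adj(I−A) = Cᵀ =
  [ 0.6100   0.0850   0.2500]
  [ 0.2100   0.3650   0.1700]
  [ 0.2300   0.0950   0.4300]
(I − A)⁻¹ = adj(I−A) / det(I−A) ≈
  [   2.3828     0.3320     0.9766]
  [   0.8203     1.4258     0.6641]
  [   0.8984     0.3711     1.6797]
x = (I − A)⁻¹ d = adj(I−A)·d / det(I−A), with det(I−A) = 0.2560:
  x_1 = (0.6100·50 + 0.0850·45 + 0.2500·85) / 0.2560 = 55.575 / 0.2560 ≈ 217.090
  x_2 = (0.2100·50 + 0.3650·45 + 0.1700·85) / 0.2560 = 41.375 / 0.2560 ≈ 161.621
  x_3 = (0.2300·50 + 0.0950·45 + 0.4300·85) / 0.2560 = 52.325 / 0.2560 ≈ 204.395

x_1 = 217.090, x_2 = 161.621, x_3 = 204.395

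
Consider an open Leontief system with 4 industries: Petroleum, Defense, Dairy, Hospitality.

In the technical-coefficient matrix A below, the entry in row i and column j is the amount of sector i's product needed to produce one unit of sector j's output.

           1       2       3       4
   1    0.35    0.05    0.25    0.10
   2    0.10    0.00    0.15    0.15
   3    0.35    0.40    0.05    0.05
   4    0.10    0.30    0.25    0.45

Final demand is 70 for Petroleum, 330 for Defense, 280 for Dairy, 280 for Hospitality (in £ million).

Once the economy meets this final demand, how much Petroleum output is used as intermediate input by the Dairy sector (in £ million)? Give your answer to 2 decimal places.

z_13 = 249.65

I − A =
  [   0.65    -0.05    -0.25    -0.10]
  [  -0.10     1.00    -0.15    -0.15]
  [  -0.35    -0.40     0.95    -0.05]
  [  -0.10    -0.30    -0.25     0.55]
Compute the cofactors C_ij = (−1)^(i+j)·(3×3 minor ij) of I−A; the adjugate is their transpose:
adj(I−A) = Cᵀ =
  [ 0.417000   0.122750   0.161750   0.124000]
  [ 0.108000   0.263875   0.096500   0.100375]
  [ 0.211250   0.169125   0.311750   0.112875]
  [ 0.230750   0.243125   0.223750   0.473625]
det(I−A) = Σ_j (I−A)_1j·C_1j = (0.65)(0.417000) + (-0.05)(0.108000) + (-0.25)(0.211250) + (-0.10)(0.230750) = 0.1897625
(I − A)⁻¹ = adj(I−A) / det(I−A) ≈
  [   2.1975     0.6469     0.8524     0.6534]
  [   0.5691     1.3906     0.5085     0.5290]
  [   1.1132     0.8912     1.6428     0.5948]
  [   1.2160     1.2812     1.1791     2.4959]
First solve x = (I − A)⁻¹ d = adj(I−A)·d / det(I−A); in particular x_3 = (0.211250·70 + 0.169125·330 + 0.311750·280 + 0.112875·280) / 0.1897625 = 189.49375 / 0.1897625 ≈ 998.5838.
Intermediate flow from 1 to 3: z_13 = a_13 · x_3 = 0.25 × 189.49375 / 0.1897625 = 47.3734375 / 0.1897625 ≈ 249.65.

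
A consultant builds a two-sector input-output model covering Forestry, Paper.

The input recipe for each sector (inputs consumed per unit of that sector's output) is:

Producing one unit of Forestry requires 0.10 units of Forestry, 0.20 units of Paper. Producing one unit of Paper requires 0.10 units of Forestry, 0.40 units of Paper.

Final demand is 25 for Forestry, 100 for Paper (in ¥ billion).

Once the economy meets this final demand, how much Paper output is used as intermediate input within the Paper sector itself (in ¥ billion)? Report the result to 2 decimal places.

I − A =
  [   0.90    -0.10]
  [  -0.20     0.60]
det(I−A) = (0.90)(0.60) − (-0.10)(-0.20) = 0.5200
adj(I−A) = [[0.60, 0.10], [0.20, 0.90]]
(I − A)⁻¹ = adj(I−A) / det(I−A) ≈
  [   1.1538     0.1923]
  [   0.3846     1.7308]
First solve x = (I − A)⁻¹ d = adj(I−A)·d / det(I−A); in particular x_2 = (0.20·25 + 0.90·100) / 0.5200 = 95.00 / 0.5200 ≈ 182.6923.
Intermediate flow from 2 to 2: z_22 = a_22 · x_2 = 0.40 × 95.00 / 0.5200 = 38.00 / 0.5200 ≈ 73.08.

z_22 = 73.08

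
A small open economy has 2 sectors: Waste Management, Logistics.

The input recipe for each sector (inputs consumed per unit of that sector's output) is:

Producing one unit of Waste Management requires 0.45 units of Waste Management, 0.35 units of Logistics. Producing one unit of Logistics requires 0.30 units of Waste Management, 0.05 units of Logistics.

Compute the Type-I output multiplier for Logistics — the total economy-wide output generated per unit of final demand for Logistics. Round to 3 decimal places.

m_L = 2.036

I − A =
  [   0.55    -0.30]
  [  -0.35     0.95]
det(I−A) = (0.55)(0.95) − (-0.30)(-0.35) = 0.4175
adj(I−A) = [[0.95, 0.30], [0.35, 0.55]]
(I − A)⁻¹ = adj(I−A) / det(I−A) ≈
  [   2.2754     0.7186]
  [   0.8383     1.3174]
The output multiplier for sector j is the column-j sum of the Leontief inverse (I − A)⁻¹ = adj(I−A) / det(I−A).
Column L of adj(I−A): (0.30, 0.55); det(I−A) = 0.4175.
m_L = (0.30 + 0.55) / 0.4175 = 0.85 / 0.4175 ≈ 2.036.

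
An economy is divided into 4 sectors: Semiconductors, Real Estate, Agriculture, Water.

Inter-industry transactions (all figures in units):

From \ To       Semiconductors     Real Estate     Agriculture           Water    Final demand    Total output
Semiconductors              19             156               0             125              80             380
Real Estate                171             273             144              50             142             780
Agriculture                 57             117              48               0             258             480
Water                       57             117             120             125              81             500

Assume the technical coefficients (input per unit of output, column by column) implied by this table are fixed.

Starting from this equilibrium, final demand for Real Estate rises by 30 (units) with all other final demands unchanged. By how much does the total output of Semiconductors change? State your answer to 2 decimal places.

Technical coefficients a_ij = z_ij / X_j:
  a_11 = 19/380 = 0.05, a_21 = 171/380 = 0.45, a_31 = 57/380 = 0.15, a_41 = 57/380 = 0.15
  a_12 = 156/780 = 0.20, a_22 = 273/780 = 0.35, a_32 = 117/780 = 0.15, a_42 = 117/780 = 0.15
  a_13 = 0/480 = 0.00, a_23 = 144/480 = 0.30, a_33 = 48/480 = 0.10, a_43 = 120/480 = 0.25
  a_14 = 125/500 = 0.25, a_24 = 50/500 = 0.10, a_34 = 0/500 = 0.00, a_44 = 125/500 = 0.25
I − A =
  [   0.95    -0.20     0.00    -0.25]
  [  -0.45     0.65    -0.30    -0.10]
  [  -0.15    -0.15     0.90     0.00]
  [  -0.15    -0.15    -0.25     0.75]
Compute the cofactors C_ij = (−1)^(i+j)·(3×3 minor ij) of I−A; the adjugate is their transpose:
adj(I−A) = Cᵀ =
  [ 0.387750   0.178125   0.101875   0.153000]
  [ 0.354750   0.598125   0.254375   0.198000]
  [ 0.123750   0.129375   0.337125   0.058500]
  [ 0.189750   0.198375   0.183625   0.423000]
det(I−A) = Σ_j (I−A)_1j·C_1j = (0.95)(0.387750) + (-0.20)(0.354750) + (0.00)(0.123750) + (-0.25)(0.189750) = 0.249975
(I − A)⁻¹ = adj(I−A) / det(I−A) ≈
  [   1.5512     0.7126     0.4075     0.6121]
  [   1.4191     2.3927     1.0176     0.7921]
  [   0.4950     0.5176     1.3486     0.2340]
  [   0.7591     0.7936     0.7346     1.6922]
Δx = (I − A)⁻¹ Δd with Δd having +30 in the Real Estate component and 0 elsewhere.
So Δx_1 = L_12 · (+30), where L_12 = adj(I−A)_12 / det(I−A) = 0.178125 / 0.249975.
Δx_1 = 0.178125 × (+30) / 0.249975 = 5.34375 / 0.249975 ≈ 21.38.

Δx_1 = 21.38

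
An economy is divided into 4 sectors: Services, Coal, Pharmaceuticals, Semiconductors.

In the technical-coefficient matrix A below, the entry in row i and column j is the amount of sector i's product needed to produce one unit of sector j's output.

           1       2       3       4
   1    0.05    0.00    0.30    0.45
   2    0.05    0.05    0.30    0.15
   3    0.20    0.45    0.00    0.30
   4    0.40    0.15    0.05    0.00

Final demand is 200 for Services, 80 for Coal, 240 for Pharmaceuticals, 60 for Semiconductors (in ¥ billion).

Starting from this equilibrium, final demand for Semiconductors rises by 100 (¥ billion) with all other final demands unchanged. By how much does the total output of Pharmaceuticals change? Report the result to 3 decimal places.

I − A =
  [   0.95     0.00    -0.30    -0.45]
  [  -0.05     0.95    -0.30    -0.15]
  [  -0.20    -0.45     1.00    -0.30]
  [  -0.40    -0.15    -0.05     1.00]
Compute the cofactors C_ij = (−1)^(i+j)·(3×3 minor ij) of I−A; the adjugate is their transpose:
adj(I−A) = Cᵀ =
  [ 0.761375   0.226125   0.319875   0.472500]
  [ 0.206750   0.655250   0.272250   0.273000]
  [ 0.351250   0.402750   0.706750   0.430500]
  [ 0.353125   0.208875   0.204125   0.710500]
det(I−A) = Σ_j (I−A)_1j·C_1j = (0.95)(0.761375) + (0.00)(0.206750) + (-0.30)(0.351250) + (-0.45)(0.353125) = 0.459025
(I − A)⁻¹ = adj(I−A) / det(I−A) ≈
  [   1.6587     0.4926     0.6969     1.0294]
  [   0.4504     1.4275     0.5931     0.5947]
  [   0.7652     0.8774     1.5397     0.9379]
  [   0.7693     0.4550     0.4447     1.5478]
Δx = (I − A)⁻¹ Δd with Δd having +100 in the Semiconductors component and 0 elsewhere.
So Δx_3 = L_34 · (+100), where L_34 = adj(I−A)_34 / det(I−A) = 0.430500 / 0.459025.
Δx_3 = 0.430500 × (+100) / 0.459025 = 43.05 / 0.459025 ≈ 93.786.

Δx_3 = 93.786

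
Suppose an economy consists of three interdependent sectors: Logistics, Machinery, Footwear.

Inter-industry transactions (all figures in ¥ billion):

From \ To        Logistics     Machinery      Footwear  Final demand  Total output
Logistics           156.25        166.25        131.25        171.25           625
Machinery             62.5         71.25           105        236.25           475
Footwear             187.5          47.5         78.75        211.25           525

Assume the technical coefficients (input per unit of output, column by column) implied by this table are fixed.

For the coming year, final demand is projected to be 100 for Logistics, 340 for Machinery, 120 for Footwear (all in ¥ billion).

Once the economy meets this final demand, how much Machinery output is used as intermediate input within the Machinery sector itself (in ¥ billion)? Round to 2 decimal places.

Technical coefficients a_ij = z_ij / X_j:
  a_LL = 156.25/625 = 0.25, a_ML = 62.5/625 = 0.10, a_FL = 187.5/625 = 0.30
  a_LM = 166.25/475 = 0.35, a_MM = 71.25/475 = 0.15, a_FM = 47.5/475 = 0.10
  a_LF = 131.25/525 = 0.25, a_MF = 105/525 = 0.20, a_FF = 78.75/525 = 0.15
I − A =
  [   0.75    -0.35    -0.25]
  [  -0.10     0.85    -0.20]
  [  -0.30    -0.10     0.85]
Cofactors of I−A, C_ij = (−1)^(i+j)·(minor ij) (rows/columns in the sector order above):
  C_11 = (0.85)(0.85) − (-0.20)(-0.10) = 0.7025
  C_12 = −[(-0.10)(0.85) − (-0.20)(-0.30)] = 0.1450
  C_13 = (-0.10)(-0.10) − (0.85)(-0.30) = 0.2650
  C_21 = −[(-0.35)(0.85) − (-0.25)(-0.10)] = 0.3225
  C_22 = (0.75)(0.85) − (-0.25)(-0.30) = 0.5625
  C_23 = −[(0.75)(-0.10) − (-0.35)(-0.30)] = 0.1800
  C_31 = (-0.35)(-0.20) − (-0.25)(0.85) = 0.2825
  C_32 = −[(0.75)(-0.20) − (-0.25)(-0.10)] = 0.1750
  C_33 = (0.75)(0.85) − (-0.35)(-0.10) = 0.6025
det(I−A) = Σ_j (I−A)_1j·C_1j = (0.75)(0.7025) + (-0.35)(0.1450) + (-0.25)(0.2650) = 0.409875
adj(I−A) = Cᵀ =
  [ 0.7025   0.3225   0.2825]
  [ 0.1450   0.5625   0.1750]
  [ 0.2650   0.1800   0.6025]
(I − A)⁻¹ = adj(I−A) / det(I−A) ≈
  [   1.7139     0.7868     0.6892]
  [   0.3538     1.3724     0.4270]
  [   0.6465     0.4392     1.4700]
First solve x = (I − A)⁻¹ d = adj(I−A)·d / det(I−A); in particular x_M = (0.1450·100 + 0.5625·340 + 0.1750·120) / 0.409875 = 226.75 / 0.409875 ≈ 553.2174.
Intermediate flow from M to M: z_MM = a_MM · x_M = 0.15 × 226.75 / 0.409875 = 34.0125 / 0.409875 ≈ 82.98.

z_MM = 82.98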